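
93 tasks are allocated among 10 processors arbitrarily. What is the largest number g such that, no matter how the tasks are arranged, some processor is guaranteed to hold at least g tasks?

10

The 10 processors are the holes and the 93 tasks are the pigeons.
If every processor held at most 9 tasks, the total would be at most 10 × 9 = 90, which is less than 93.
So some processor holds at least ⌈93/10⌉ = 10 tasks.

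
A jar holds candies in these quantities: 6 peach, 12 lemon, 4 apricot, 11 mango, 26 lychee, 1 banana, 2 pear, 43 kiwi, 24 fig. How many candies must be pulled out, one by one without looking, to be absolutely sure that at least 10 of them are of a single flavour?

Pigeonhole: the 9 flavours are the holes; the candies drawn are the pigeons.
To avoid 10 of any one flavour, the worst case takes at most 9 of each flavour, or every candy of a flavour that has fewer than 9.
That gives 6 + 9 + 4 + 9 + 9 + 1 + 2 + 9 + 9 = 58 candies with no flavour reaching 10.
The next candy forces some flavour to 10, so 58 + 1 = 59.

59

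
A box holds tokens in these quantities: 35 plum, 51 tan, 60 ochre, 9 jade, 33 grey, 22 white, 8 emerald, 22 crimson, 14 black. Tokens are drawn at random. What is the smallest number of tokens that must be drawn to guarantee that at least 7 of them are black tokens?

In the worst case for collecting black tokens, every non-black token comes out first.
There are 35 + 51 + 60 + 9 + 33 + 22 + 8 + 22 = 240 non-black tokens altogether.
After those, each further token must be black, so 240 + 7 = 247 draws guarantee 7 black tokens.

247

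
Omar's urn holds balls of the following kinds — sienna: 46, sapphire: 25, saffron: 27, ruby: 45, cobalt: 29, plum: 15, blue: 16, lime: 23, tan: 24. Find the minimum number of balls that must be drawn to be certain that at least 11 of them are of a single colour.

91

The 9 colours are the holes; the balls drawn are the pigeons.
To avoid 11 of any one colour, the worst case takes at most 10 of each colour.
That gives 10 + 10 + 10 + 10 + 10 + 10 + 10 + 10 + 10 = 90 balls with no colour reaching 11.
The next ball forces some colour to 11, so 90 + 1 = 91.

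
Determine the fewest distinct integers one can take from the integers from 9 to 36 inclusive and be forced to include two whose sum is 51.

18

A set avoiding the sum 51 can contain at most one of each pair {x, 51−x}, plus the 6 elements whose complement lies outside the range.
The integers 9, …, 25 (17 of them) are such a set: any two sum to at least 9+10 = 19 and at most 24+25 = 49 < 51.
Pigeonhole: any 18th integer completes one of the 11 pairs, so 18 choices force a sum of 51.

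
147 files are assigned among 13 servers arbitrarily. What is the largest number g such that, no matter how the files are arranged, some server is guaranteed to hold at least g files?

The 13 servers are the holes and the 147 files are the pigeons.
If every server held at most 11 files, the total would be at most 13 × 11 = 143, which is less than 147.
So some server holds at least ⌈147/13⌉ = 12 files.

12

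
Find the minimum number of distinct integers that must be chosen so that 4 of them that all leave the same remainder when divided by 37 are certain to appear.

112

By the pigeonhole principle, the 37 residue classes mod 37 are the pigeonholes.
With 111 integers one could put 3 in each residue class and have no class reach 4.
The 112th integer pushes some class to 4, so 37·3 + 1 = 112.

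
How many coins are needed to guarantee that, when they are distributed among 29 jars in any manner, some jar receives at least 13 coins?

With 348 coins one could put exactly 12 in each of the 29 jars, and no jar would reach 13.
Pigeonhole: one more coin must land in a jar that already has 12, giving it 13.
So 29 × 12 + 1 = 349 coins are required.

349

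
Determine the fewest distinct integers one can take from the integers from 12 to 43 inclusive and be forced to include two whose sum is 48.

Two chosen integers sum to 48 exactly when both halves of some pair {x, 48−x} with 12 ≤ x ≤ 48−x ≤ 36 are chosen — 12 such pairs.
The remaining 8 elements (those with no distinct partner in range) can never complete a 48-sum, so the worst case takes all of them and one from each pair: 8 + 12 = 20.
By pigeonhole, the 21st integer has to be the second member of some pair, so 20 + 1 = 21.

21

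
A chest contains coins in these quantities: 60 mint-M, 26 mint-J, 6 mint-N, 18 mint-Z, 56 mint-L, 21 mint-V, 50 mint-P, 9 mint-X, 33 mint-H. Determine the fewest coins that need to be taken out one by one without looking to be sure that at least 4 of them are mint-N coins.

In the worst case for collecting mint-N coins, every non-mint-N coin comes out first.
There are 60 + 26 + 18 + 56 + 21 + 50 + 9 + 33 = 273 non-mint-N coins altogether.
After those, each further coin must be mint-N, so 273 + 4 = 277 draws guarantee 4 mint-N coins.

277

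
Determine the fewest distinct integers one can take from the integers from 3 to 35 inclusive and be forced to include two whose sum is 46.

22

A set avoiding the sum 46 can contain at most one of each pair {x, 46−x}, plus the 9 elements whose complement lies outside the range or equal to its own complement.
The integers 3, …, 23 (21 of them) are such a set: any two sum to at least 3+4 = 7 and at most 22+23 = 45 < 46.
Any 22nd integer completes one of the 12 pairs, so 22 choices force a sum of 46.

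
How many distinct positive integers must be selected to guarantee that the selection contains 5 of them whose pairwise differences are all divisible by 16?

65

Integers whose pairwise differences are multiples of 16 are exactly those sharing a remainder mod 16. By the pigeonhole principle, the 16 residue classes mod 16 are the pigeonholes.
With 64 integers one could put 4 in each residue class and have no class reach 5.
The 65th integer pushes some class to 5, so 16·4 + 1 = 65.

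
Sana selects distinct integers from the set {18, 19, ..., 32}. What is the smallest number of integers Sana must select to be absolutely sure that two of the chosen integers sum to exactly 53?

A set avoiding the sum 53 can contain at most one of each pair {x, 53−x}, plus the 3 elements whose complement lies outside the range.
The integers 18, …, 26 (9 of them) are such a set: any two sum to at least 18+19 = 37 and at most 25+26 = 51 < 53.
Any 10th integer completes one of the 6 pairs, so 10 choices force a sum of 53.

10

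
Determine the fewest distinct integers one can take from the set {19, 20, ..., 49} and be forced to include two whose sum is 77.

21

Group the elements by complementary pair {x, 77−x}: {28,49}, {29,48}, {30,47}, …, giving 11 two-element pairs and 9 integers whose partner 77−x falls outside [19,49].
Treating each of those 20 groups as a pigeonhole, one can pick one integer per group — 20 integers — with no two summing to 77.
The 21st integer lands in an occupied pair, forcing a sum of 77.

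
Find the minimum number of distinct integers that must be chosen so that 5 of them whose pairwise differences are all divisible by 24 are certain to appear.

Integers whose pairwise differences are multiples of 24 are exactly those sharing a remainder mod 24. Pigeonhole: the 24 residue classes mod 24 are the pigeonholes.
With 96 integers one could put 4 in each residue class and have no class reach 5.
The 97th integer pushes some class to 5, so 24·4 + 1 = 97.

97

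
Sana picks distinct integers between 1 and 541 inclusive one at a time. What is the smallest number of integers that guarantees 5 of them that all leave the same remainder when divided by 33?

The 33 residue classes mod 33 are the pigeonholes.
With 132 integers one could put 4 in each residue class and have no class reach 5.
The 133rd integer pushes some class to 5, so 33·4 + 1 = 133.

133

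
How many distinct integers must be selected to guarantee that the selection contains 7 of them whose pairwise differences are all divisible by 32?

Integers whose pairwise differences are multiples of 32 are exactly those sharing a remainder mod 32. The 32 residue classes mod 32 are the pigeonholes.
With 192 integers one could put 6 in each residue class and have no class reach 7.
The 193rd integer pushes some class to 7, so 32·6 + 1 = 193.

193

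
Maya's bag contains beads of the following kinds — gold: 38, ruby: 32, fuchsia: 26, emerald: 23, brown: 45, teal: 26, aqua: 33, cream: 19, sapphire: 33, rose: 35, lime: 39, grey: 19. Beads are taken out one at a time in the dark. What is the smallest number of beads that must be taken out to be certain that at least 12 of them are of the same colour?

133

By pigeonhole, put each drawn bead into a box by colour. The largest draw with every box below 12 takes min(count, 11) from each colour.
Σ min(cᵢ, 11) = 11 + 11 + 11 + 11 + 11 + 11 + 11 + 11 + 11 + 11 + 11 + 11 = 132.
Draw number 132 + 1 = 133 must push one box to 12.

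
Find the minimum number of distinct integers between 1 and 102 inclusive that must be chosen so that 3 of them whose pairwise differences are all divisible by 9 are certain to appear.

Integers whose pairwise differences are multiples of 9 are exactly those sharing a remainder mod 9. Pigeonhole: the 9 residue classes mod 9 are the pigeonholes.
With 18 integers one could put 2 in each residue class and have no class reach 3.
The 19th integer pushes some class to 3, so 9·2 + 1 = 19.

19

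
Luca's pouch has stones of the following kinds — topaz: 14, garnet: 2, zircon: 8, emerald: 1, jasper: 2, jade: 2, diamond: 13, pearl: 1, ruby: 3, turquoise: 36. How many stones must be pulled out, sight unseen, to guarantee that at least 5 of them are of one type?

Pigeonhole: the 10 types are the holes; the stones drawn are the pigeons.
To avoid 5 of any one type, the worst case takes at most 4 of each type, or every stone of a type that has fewer than 4.
That gives 4 + 2 + 4 + 1 + 2 + 2 + 4 + 1 + 3 + 4 = 27 stones with no type reaching 5.
The next stone forces some type to 5, so 27 + 1 = 28.

28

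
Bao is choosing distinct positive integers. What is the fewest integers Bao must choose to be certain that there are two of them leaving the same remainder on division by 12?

13

By the pigeonhole principle, the 12 residue classes mod 12 are the pigeonholes.
With 12 integers one could put 1 in each residue class and have no class reach 2.
The 13th integer pushes some class to 2, so 12·1 + 1 = 13.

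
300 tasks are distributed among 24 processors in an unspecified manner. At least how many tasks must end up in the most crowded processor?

13

The 24 processors are the holes and the 300 tasks are the pigeons.
If every processor held at most 12 tasks, the total would be at most 24 × 12 = 288, which is less than 300.
So some processor holds at least ⌈300/24⌉ = 13 tasks.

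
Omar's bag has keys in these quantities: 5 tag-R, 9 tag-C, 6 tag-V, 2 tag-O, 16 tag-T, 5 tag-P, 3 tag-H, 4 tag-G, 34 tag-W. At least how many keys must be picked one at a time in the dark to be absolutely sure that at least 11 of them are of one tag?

55

Pigeonhole: the 9 tags are the holes; the keys drawn are the pigeons.
To avoid 11 of any one tag, the worst case takes at most 10 of each tag, or every key of a tag that has fewer than 10.
That gives 5 + 9 + 6 + 2 + 10 + 5 + 3 + 4 + 10 = 54 keys with no tag reaching 11.
The next key forces some tag to 11, so 54 + 1 = 55.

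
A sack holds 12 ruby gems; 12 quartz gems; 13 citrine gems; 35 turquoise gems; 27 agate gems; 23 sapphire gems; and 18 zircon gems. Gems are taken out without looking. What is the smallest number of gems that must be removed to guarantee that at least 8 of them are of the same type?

Pigeonhole: put each drawn gem into a box by type. The largest draw with every box below 8 takes min(count, 7) from each type.
Σ min(cᵢ, 7) = 7 + 7 + 7 + 7 + 7 + 7 + 7 = 49.
Draw number 49 + 1 = 50 must push one box to 8.

50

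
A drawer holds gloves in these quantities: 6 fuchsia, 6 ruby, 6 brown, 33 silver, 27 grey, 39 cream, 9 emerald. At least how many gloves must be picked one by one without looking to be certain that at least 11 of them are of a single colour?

An adversary could hand out at most 10 gloves per colour (4 colours run out sooner): 6 + 6 + 6 + 10 + 10 + 10 + 9 = 57 gloves and still no colour has 11.
One more glove lands in a colour already at 10, so 58 draws are enough and 57 are not.

58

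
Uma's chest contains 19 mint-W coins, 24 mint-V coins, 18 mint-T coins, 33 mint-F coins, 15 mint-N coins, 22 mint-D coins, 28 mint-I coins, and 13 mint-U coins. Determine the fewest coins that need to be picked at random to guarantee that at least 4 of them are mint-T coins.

158

In the worst case for collecting mint-T coins, every non-mint-T coin comes out first.
There are 19 + 24 + 33 + 15 + 22 + 28 + 13 = 154 non-mint-T coins altogether.
After those, each further coin must be mint-T, so 154 + 4 = 158 draws guarantee 4 mint-T coins.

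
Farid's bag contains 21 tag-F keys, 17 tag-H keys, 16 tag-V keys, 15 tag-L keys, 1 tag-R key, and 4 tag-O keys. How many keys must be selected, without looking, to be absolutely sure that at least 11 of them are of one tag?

46

An adversary could hand out at most 10 keys per tag (tag-R, tag-O run out sooner): 10 + 10 + 10 + 10 + 1 + 4 = 45 keys and still no tag has 11.
One more key lands in a tag already at 10, so 46 draws are enough and 45 are not.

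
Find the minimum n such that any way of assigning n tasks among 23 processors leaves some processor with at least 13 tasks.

277

With 276 tasks one could put exactly 12 in each of the 23 processors, and no processor would reach 13.
One more task must land in a processor that already has 12, giving it 13.
So 23 × 12 + 1 = 277 tasks are required.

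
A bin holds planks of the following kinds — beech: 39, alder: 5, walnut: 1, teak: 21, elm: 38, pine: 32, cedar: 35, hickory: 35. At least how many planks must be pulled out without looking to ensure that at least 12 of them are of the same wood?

73

An adversary could hand out at most 11 planks per wood (alder, walnut run out sooner): 11 + 5 + 1 + 11 + 11 + 11 + 11 + 11 = 72 planks and still no wood has 12.
One more plank lands in a wood already at 11, so 73 draws are enough and 72 are not.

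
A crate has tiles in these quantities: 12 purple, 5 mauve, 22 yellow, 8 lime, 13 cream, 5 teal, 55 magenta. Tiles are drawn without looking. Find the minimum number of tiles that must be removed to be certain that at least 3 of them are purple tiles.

In the worst case for collecting purple tiles, every non-purple tile comes out first.
There are 5 + 22 + 8 + 13 + 5 + 55 = 108 non-purple tiles altogether.
After those, each further tile must be purple, so 108 + 3 = 111 draws guarantee 3 purple tiles.

111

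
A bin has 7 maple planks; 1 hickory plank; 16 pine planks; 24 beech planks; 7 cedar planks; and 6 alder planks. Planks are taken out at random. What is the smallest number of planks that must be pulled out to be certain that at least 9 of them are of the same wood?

By pigeonhole, put each drawn plank into a box by wood. The largest draw with every box below 9 takes min(count, 8) from each wood; woods with fewer than 8 contribute all they have.
Σ min(cᵢ, 8) = 7 + 1 + 8 + 8 + 7 + 6 = 37.
Draw number 37 + 1 = 38 must push one box to 9.

38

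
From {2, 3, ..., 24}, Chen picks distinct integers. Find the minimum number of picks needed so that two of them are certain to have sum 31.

Group the elements by complementary pair {x, 31−x}: {7,24}, {8,23}, {9,22}, …, giving 9 two-element pairs and 5 integers whose partner 31−x falls outside [2,24].
By pigeonhole, treating each of those 14 groups as a pigeonhole, one can pick one integer per group — 14 integers — with no two summing to 31.
The 15th integer lands in an occupied pair, forcing a sum of 31.

15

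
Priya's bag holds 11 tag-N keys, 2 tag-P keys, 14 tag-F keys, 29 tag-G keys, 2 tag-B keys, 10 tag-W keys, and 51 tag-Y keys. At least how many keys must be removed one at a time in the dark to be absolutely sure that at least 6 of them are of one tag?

Pigeonhole: put each drawn key into a box by tag. The largest draw with every box below 6 takes min(count, 5) from each tag; tags with fewer than 5 contribute all they have.
Σ min(cᵢ, 5) = 5 + 2 + 5 + 5 + 2 + 5 + 5 = 29.
Draw number 29 + 1 = 30 must push one box to 6.

30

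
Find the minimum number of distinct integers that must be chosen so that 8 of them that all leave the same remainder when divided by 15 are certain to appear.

106

The 15 residue classes mod 15 are the pigeonholes.
With 105 integers one could put 7 in each residue class and have no class reach 8.
The 106th integer pushes some class to 8, so 15·7 + 1 = 106.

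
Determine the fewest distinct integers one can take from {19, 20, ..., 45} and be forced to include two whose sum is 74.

A set avoiding the sum 74 can contain at most one of each pair {x, 74−x}, plus the 11 elements whose complement lies outside the range or equal to its own complement.
The integers 19, …, 37 (19 of them) are such a set: any two sum to at least 19+20 = 39 and at most 36+37 = 73 < 74.
By pigeonhole, any 20th integer completes one of the 8 pairs, so 20 choices force a sum of 74.

20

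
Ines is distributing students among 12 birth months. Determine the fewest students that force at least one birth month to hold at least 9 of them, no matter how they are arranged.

97

With 96 students one could put exactly 8 in each of the 12 birth months, and no birth month would reach 9.
One more student must land in a birth month that already has 8, giving it 9.
So 12 × 8 + 1 = 97 students are required.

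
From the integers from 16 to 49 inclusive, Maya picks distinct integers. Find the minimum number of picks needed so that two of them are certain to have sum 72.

A set avoiding the sum 72 can contain at most one of each pair {x, 72−x}, plus the 8 elements whose complement lies outside the range or equal to its own complement.
The integers 16, …, 36 (21 of them) are such a set: any two sum to at least 16+17 = 33 and at most 35+36 = 71 < 72.
Pigeonhole: any 22nd integer completes one of the 13 pairs, so 22 choices force a sum of 72.

22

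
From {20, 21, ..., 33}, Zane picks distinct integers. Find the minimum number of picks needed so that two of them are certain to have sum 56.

Two chosen integers sum to 56 exactly when both halves of some pair {x, 56−x} with 23 ≤ x ≤ 56−x ≤ 33 are chosen — 5 such pairs.
The remaining 4 elements (those with no distinct partner in range) can never complete a 56-sum, so the worst case takes all of them and one from each pair: 4 + 5 = 9.
By pigeonhole, the 10th integer has to be the second member of some pair, so 9 + 1 = 10.

10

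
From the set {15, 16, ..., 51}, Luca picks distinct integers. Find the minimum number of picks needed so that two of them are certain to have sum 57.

A set avoiding the sum 57 can contain at most one of each pair {x, 57−x}, plus the 9 elements whose complement lies outside the range.
The integers 29, …, 51 (23 of them) are such a set: any two sum to at least 29+30 = 59 > 57.
Pigeonhole: any 24th integer completes one of the 14 pairs, so 24 choices force a sum of 57.

24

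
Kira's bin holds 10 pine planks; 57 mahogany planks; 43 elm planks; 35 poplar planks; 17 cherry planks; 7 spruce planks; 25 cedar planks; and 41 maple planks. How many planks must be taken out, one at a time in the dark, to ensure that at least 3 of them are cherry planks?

In the worst case for collecting cherry planks, every non-cherry plank comes out first.
There are 10 + 57 + 43 + 35 + 7 + 25 + 41 = 218 non-cherry planks altogether.
After those, each further plank must be cherry, so 218 + 3 = 221 draws guarantee 3 cherry planks.

221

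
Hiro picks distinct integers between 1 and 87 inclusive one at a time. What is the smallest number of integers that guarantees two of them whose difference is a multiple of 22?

23

Integers whose pairwise differences are multiples of 22 are exactly those sharing a remainder mod 22. The 22 residue classes mod 22 are the pigeonholes.
With 22 integers one could put 1 in each residue class and have no class reach 2.
The 23rd integer pushes some class to 2, so 22·1 + 1 = 23.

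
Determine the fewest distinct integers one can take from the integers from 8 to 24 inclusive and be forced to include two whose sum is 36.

12

A set avoiding the sum 36 can contain at most one of each pair {x, 36−x}, plus the 5 elements whose complement lies outside the range or equal to its own complement.
The integers 8, …, 18 (11 of them) are such a set: any two sum to at least 8+9 = 17 and at most 17+18 = 35 < 36.
Any 12th integer completes one of the 6 pairs, so 12 choices force a sum of 36.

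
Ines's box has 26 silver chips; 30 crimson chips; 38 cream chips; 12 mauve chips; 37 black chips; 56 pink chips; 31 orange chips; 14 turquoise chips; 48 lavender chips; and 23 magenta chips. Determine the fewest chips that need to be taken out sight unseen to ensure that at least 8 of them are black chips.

286

In the worst case for collecting black chips, every non-black chip comes out first.
There are 26 + 30 + 38 + 12 + 56 + 31 + 14 + 48 + 23 = 278 non-black chips altogether.
After those, each further chip must be black, so 278 + 8 = 286 draws guarantee 8 black chips.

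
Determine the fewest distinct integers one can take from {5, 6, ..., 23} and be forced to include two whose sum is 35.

Two chosen integers sum to 35 exactly when both halves of some pair {x, 35−x} with 12 ≤ x ≤ 35−x ≤ 23 are chosen — 6 such pairs.
The remaining 7 elements (those with no distinct partner in range) can never complete a 35-sum, so the worst case takes all of them and one from each pair: 7 + 6 = 13.
By pigeonhole, the 14th integer has to be the second member of some pair, so 13 + 1 = 14.

14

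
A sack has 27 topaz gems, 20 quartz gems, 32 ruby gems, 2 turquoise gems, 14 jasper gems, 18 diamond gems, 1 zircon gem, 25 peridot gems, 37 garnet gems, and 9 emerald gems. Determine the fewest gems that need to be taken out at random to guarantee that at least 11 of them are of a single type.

By pigeonhole, put each drawn gem into a box by type. The largest draw with every box below 11 takes min(count, 10) from each type; types with fewer than 10 contribute all they have.
Σ min(cᵢ, 10) = 10 + 10 + 10 + 2 + 10 + 10 + 1 + 10 + 10 + 9 = 82.
Draw number 82 + 1 = 83 must push one box to 11.

83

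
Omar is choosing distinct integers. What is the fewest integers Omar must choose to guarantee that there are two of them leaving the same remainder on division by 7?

8

The 7 residue classes mod 7 are the pigeonholes.
With 7 integers one could put 1 in each residue class and have no class reach 2.
The 8th integer pushes some class to 2, so 7·1 + 1 = 8.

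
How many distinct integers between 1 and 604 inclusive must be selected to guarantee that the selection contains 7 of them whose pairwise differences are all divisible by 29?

Integers whose pairwise differences are multiples of 29 are exactly those sharing a remainder mod 29. The 29 residue classes mod 29 are the pigeonholes.
With 174 integers one could put 6 in each residue class and have no class reach 7.
The 175th integer pushes some class to 7, so 29·6 + 1 = 175.

175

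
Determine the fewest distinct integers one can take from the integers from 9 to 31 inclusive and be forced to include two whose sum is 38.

Group the elements by complementary pair {x, 38−x}: {9,29}, {10,28}, {11,27}, …, giving 10 two-element pairs, the single value 19 (it cannot pair with itself since the integers are distinct), and 2 integers whose partner 38−x falls outside [9,31].
Treating each of those 13 groups as a pigeonhole, one can pick one integer per group — 13 integers — with no two summing to 38.
The 14th integer lands in an occupied pair, forcing a sum of 38.

14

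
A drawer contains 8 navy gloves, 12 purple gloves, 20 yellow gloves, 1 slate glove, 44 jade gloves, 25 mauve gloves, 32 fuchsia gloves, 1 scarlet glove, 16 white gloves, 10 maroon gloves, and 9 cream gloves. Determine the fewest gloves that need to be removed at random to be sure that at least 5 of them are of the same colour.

39

The 11 colours are the holes; the gloves drawn are the pigeons.
To avoid 5 of any one colour, the worst case takes at most 4 of each colour, or every glove of a colour that has fewer than 4.
That gives 4 + 4 + 4 + 1 + 4 + 4 + 4 + 1 + 4 + 4 + 4 = 38 gloves with no colour reaching 5.
The next glove forces some colour to 5, so 38 + 1 = 39.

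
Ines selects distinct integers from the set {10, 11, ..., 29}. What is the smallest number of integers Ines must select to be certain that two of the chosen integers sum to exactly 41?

Two chosen integers sum to 41 exactly when both halves of some pair {x, 41−x} with 12 ≤ x ≤ 41−x ≤ 29 are chosen — 9 such pairs.
The remaining 2 elements (those with no distinct partner in range) can never complete a 41-sum, so the worst case takes all of them and one from each pair: 2 + 9 = 11.
The 12th integer has to be the second member of some pair, so 11 + 1 = 12.

12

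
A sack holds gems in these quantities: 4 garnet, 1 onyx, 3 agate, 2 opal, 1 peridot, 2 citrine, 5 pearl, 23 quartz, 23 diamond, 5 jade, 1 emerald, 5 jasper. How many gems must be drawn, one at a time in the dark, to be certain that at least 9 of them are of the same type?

Put each drawn gem into a box by type. The largest draw with every box below 9 takes min(count, 8) from each type; types with fewer than 8 contribute all they have.
Σ min(cᵢ, 8) = 4 + 1 + 3 + 2 + 1 + 2 + 5 + 8 + 8 + 5 + 1 + 5 = 45.
Draw number 45 + 1 = 46 must push one box to 9.

46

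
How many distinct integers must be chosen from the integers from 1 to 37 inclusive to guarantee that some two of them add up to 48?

25

Two chosen integers sum to 48 exactly when both halves of some pair {x, 48−x} with 11 ≤ x ≤ 48−x ≤ 37 are chosen — 13 such pairs.
The remaining 11 elements (those with no distinct partner in range) can never complete a 48-sum, so the worst case takes all of them and one from each pair: 11 + 13 = 24.
The 25th integer has to be the second member of some pair, so 24 + 1 = 25.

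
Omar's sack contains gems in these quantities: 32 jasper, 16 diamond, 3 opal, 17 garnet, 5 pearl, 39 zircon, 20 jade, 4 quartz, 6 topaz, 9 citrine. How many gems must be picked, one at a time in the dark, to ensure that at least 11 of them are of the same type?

By the pigeonhole principle, put each drawn gem into a box by type. The largest draw with every box below 11 takes min(count, 10) from each type; types with fewer than 10 contribute all they have.
Σ min(cᵢ, 10) = 10 + 10 + 3 + 10 + 5 + 10 + 10 + 4 + 6 + 9 = 77.
Draw number 77 + 1 = 78 must push one box to 11.

78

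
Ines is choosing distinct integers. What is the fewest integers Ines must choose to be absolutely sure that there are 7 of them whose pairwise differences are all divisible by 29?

175

Integers whose pairwise differences are multiples of 29 are exactly those sharing a remainder mod 29. By the pigeonhole principle, the 29 residue classes mod 29 are the pigeonholes.
With 174 integers one could put 6 in each residue class and have no class reach 7.
The 175th integer pushes some class to 7, so 29·6 + 1 = 175.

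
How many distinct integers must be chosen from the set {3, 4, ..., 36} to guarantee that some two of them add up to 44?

21

Two chosen integers sum to 44 exactly when both halves of some pair {x, 44−x} with 8 ≤ x ≤ 44−x ≤ 36 are chosen — 14 such pairs.
The remaining 6 elements (those with no distinct partner in range) can never complete a 44-sum, so the worst case takes all of them and one from each pair: 6 + 14 = 20.
By pigeonhole, the 21st integer has to be the second member of some pair, so 20 + 1 = 21.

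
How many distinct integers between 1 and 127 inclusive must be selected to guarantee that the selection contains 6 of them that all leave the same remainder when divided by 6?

The 6 residue classes mod 6 are the pigeonholes.
With 30 integers one could put 5 in each residue class and have no class reach 6.
The 31st integer pushes some class to 6, so 6·5 + 1 = 31.

31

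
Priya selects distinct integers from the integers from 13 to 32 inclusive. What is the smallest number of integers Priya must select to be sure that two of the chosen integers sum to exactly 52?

15

A set avoiding the sum 52 can contain at most one of each pair {x, 52−x}, plus the 8 elements whose complement lies outside the range or equal to its own complement.
The integers 13, …, 26 (14 of them) are such a set: any two sum to at least 13+14 = 27 and at most 25+26 = 51 < 52.
By the pigeonhole principle, any 15th integer completes one of the 6 pairs, so 15 choices force a sum of 52.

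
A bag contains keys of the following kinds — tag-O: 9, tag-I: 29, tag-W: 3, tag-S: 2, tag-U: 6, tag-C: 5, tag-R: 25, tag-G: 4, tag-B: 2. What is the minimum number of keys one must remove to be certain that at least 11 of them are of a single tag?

52

By the pigeonhole principle, the 9 tags are the holes; the keys drawn are the pigeons.
To avoid 11 of any one tag, the worst case takes at most 10 of each tag, or every key of a tag that has fewer than 10.
That gives 9 + 10 + 3 + 2 + 6 + 5 + 10 + 4 + 2 = 51 keys with no tag reaching 11.
The next key forces some tag to 11, so 51 + 1 = 52.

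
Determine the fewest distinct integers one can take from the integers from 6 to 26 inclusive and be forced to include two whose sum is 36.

Two chosen integers sum to 36 exactly when both halves of some pair {x, 36−x} with 10 ≤ x ≤ 36−x ≤ 26 are chosen — 8 such pairs.
The remaining 5 elements (those with no distinct partner in range) can never complete a 36-sum, so the worst case takes all of them and one from each pair: 5 + 8 = 13.
Pigeonhole: the 14th integer has to be the second member of some pair, so 13 + 1 = 14.

14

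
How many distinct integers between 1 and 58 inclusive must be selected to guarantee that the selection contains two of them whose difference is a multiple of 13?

Integers whose pairwise differences are multiples of 13 are exactly those sharing a remainder mod 13. By the pigeonhole principle, the 13 residue classes mod 13 are the pigeonholes.
With 13 integers one could put 1 in each residue class and have no class reach 2.
The 14th integer pushes some class to 2, so 13·1 + 1 = 14.

14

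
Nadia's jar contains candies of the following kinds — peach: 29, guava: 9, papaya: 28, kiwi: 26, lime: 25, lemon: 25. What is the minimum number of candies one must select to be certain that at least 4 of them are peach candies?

In the worst case for collecting peach candies, every non-peach candy comes out first.
There are 9 + 28 + 26 + 25 + 25 = 113 non-peach candies altogether.
After those, each further candy must be peach, so 113 + 4 = 117 draws guarantee 4 peach candies.

117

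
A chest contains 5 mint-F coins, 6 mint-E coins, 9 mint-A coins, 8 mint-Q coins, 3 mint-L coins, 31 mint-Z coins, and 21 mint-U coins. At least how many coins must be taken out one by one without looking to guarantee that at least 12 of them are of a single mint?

54

By pigeonhole, the 7 mints are the holes; the coins drawn are the pigeons.
To avoid 12 of any one mint, the worst case takes at most 11 of each mint, or every coin of a mint that has fewer than 11.
That gives 5 + 6 + 9 + 8 + 3 + 11 + 11 = 53 coins with no mint reaching 12.
The next coin forces some mint to 12, so 53 + 1 = 54.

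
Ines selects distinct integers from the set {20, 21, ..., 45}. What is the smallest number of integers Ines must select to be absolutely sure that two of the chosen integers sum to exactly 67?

15

A set avoiding the sum 67 can contain at most one of each pair {x, 67−x}, plus the 2 elements whose complement lies outside the range.
The integers 20, …, 33 (14 of them) are such a set: any two sum to at least 20+21 = 41 and at most 32+33 = 65 < 67.
By the pigeonhole principle, any 15th integer completes one of the 12 pairs, so 15 choices force a sum of 67.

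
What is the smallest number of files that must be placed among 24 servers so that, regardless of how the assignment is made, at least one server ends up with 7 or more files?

145

With 144 files one could put exactly 6 in each of the 24 servers, and no server would reach 7.
By the pigeonhole principle, one more file must land in a server that already has 6, giving it 7.
So 24 × 6 + 1 = 145 files are required.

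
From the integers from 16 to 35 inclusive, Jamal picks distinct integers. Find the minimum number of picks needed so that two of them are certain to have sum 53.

A set avoiding the sum 53 can contain at most one of each pair {x, 53−x}, plus the 2 elements whose complement lies outside the range.
The integers 16, …, 26 (11 of them) are such a set: any two sum to at least 16+17 = 33 and at most 25+26 = 51 < 53.
By pigeonhole, any 12th integer completes one of the 9 pairs, so 12 choices force a sum of 53.

12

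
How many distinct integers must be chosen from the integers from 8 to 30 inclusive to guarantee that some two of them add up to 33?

15

Group the elements by complementary pair {x, 33−x}: {8,25}, {9,24}, {10,23}, …, giving 9 two-element pairs and 5 integers whose partner 33−x falls outside [8,30].
Pigeonhole: treating each of those 14 groups as a pigeonhole, one can pick one integer per group — 14 integers — with no two summing to 33.
The 15th integer lands in an occupied pair, forcing a sum of 33.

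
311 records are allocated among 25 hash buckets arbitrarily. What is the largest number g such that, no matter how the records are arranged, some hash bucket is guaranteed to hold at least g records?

The 25 hash buckets are the holes and the 311 records are the pigeons.
If every hash bucket held at most 12 records, the total would be at most 25 × 12 = 300, which is less than 311.
So some hash bucket holds at least ⌈311/25⌉ = 13 records.

13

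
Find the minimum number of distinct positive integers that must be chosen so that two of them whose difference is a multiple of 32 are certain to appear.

33

Integers whose pairwise differences are multiples of 32 are exactly those sharing a remainder mod 32. The 32 residue classes mod 32 are the pigeonholes.
With 32 integers one could put 1 in each residue class and have no class reach 2.
The 33rd integer pushes some class to 2, so 32·1 + 1 = 33.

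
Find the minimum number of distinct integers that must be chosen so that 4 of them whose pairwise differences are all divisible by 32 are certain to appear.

97

Integers whose pairwise differences are multiples of 32 are exactly those sharing a remainder mod 32. The 32 residue classes mod 32 are the pigeonholes.
With 96 integers one could put 3 in each residue class and have no class reach 4.
The 97th integer pushes some class to 4, so 32·3 + 1 = 97.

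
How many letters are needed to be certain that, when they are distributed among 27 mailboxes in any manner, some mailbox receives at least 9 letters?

With 216 letters one could put exactly 8 in each of the 27 mailboxes, and no mailbox would reach 9.
By the pigeonhole principle, one more letter must land in a mailbox that already has 8, giving it 9.
So 27 × 8 + 1 = 217 letters are required.

217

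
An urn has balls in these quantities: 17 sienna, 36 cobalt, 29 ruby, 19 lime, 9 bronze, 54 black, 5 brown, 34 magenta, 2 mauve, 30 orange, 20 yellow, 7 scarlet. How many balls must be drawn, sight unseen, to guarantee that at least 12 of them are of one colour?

112

By the pigeonhole principle, the 12 colours are the holes; the balls drawn are the pigeons.
To avoid 12 of any one colour, the worst case takes at most 11 of each colour, or every ball of a colour that has fewer than 11.
That gives 11 + 11 + 11 + 11 + 9 + 11 + 5 + 11 + 2 + 11 + 11 + 7 = 111 balls with no colour reaching 12.
The next ball forces some colour to 12, so 111 + 1 = 112.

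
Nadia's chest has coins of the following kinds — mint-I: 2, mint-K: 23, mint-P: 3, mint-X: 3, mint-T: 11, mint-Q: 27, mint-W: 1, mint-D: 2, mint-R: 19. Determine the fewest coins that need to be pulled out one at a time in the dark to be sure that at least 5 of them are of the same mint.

28

An adversary could hand out at most 4 coins per mint (5 mints run out sooner): 2 + 4 + 3 + 3 + 4 + 4 + 1 + 2 + 4 = 27 coins and still no mint has 5.
One more coin lands in a mint already at 4, so 28 draws are enough and 27 are not.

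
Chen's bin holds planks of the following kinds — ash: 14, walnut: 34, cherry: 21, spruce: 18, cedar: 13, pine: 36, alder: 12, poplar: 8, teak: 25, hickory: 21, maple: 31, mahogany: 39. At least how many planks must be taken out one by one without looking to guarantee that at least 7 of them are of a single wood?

73

An adversary could hand out at most 6 planks per wood: 6 + 6 + 6 + 6 + 6 + 6 + 6 + 6 + 6 + 6 + 6 + 6 = 72 planks and still no wood has 7.
By pigeonhole, one more plank lands in a wood already at 6, so 73 draws are enough and 72 are not.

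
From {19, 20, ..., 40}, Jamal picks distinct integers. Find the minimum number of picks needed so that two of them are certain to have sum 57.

A set avoiding the sum 57 can contain at most one of each pair {x, 57−x}, plus the 2 elements whose complement lies outside the range.
The integers 29, …, 40 (12 of them) are such a set: any two sum to at least 29+30 = 59 > 57.
Any 13th integer completes one of the 10 pairs, so 13 choices force a sum of 57.

13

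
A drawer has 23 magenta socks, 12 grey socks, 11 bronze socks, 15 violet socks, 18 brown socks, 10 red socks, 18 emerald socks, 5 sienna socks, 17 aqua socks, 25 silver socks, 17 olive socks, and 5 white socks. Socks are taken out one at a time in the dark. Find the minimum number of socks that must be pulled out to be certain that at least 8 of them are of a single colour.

Pigeonhole: the 12 colours are the holes; the socks drawn are the pigeons.
To avoid 8 of any one colour, the worst case takes at most 7 of each colour, or every sock of a colour that has fewer than 7.
That gives 7 + 7 + 7 + 7 + 7 + 7 + 7 + 5 + 7 + 7 + 7 + 5 = 80 socks with no colour reaching 8.
The next sock forces some colour to 8, so 80 + 1 = 81.

81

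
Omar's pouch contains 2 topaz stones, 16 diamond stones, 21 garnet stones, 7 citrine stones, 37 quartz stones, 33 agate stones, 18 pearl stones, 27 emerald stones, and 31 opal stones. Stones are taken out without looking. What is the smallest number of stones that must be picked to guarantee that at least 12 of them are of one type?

By the pigeonhole principle, put each drawn stone into a box by type. The largest draw with every box below 12 takes min(count, 11) from each type; types with fewer than 11 contribute all they have.
Σ min(cᵢ, 11) = 2 + 11 + 11 + 7 + 11 + 11 + 11 + 11 + 11 = 86.
Draw number 86 + 1 = 87 must push one box to 12.

87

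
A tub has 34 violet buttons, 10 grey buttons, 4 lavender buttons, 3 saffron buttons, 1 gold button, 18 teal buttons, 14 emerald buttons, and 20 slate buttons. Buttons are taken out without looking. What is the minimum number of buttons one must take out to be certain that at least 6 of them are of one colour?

Pigeonhole: put each drawn button into a box by colour. The largest draw with every box below 6 takes min(count, 5) from each colour; colours with fewer than 5 contribute all they have.
Σ min(cᵢ, 5) = 5 + 5 + 4 + 3 + 1 + 5 + 5 + 5 = 33.
Draw number 33 + 1 = 34 must push one box to 6.

34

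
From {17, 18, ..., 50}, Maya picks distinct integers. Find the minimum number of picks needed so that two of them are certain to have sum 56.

24

Two chosen integers sum to 56 exactly when both halves of some pair {x, 56−x} with 17 ≤ x ≤ 56−x ≤ 39 are chosen — 11 such pairs.
The remaining 12 elements (those with no distinct partner in range) can never complete a 56-sum, so the worst case takes all of them and one from each pair: 12 + 11 = 23.
By the pigeonhole principle, the 24th integer has to be the second member of some pair, so 23 + 1 = 24.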